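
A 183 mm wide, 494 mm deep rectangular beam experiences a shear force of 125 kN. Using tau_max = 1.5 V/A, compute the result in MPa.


A = b * h = 183 * 494 = 90402 mm^2
V = 125 kN = 125000.0 N
tau_max = 1.5 * V / A = 1.5 * 125000.0 / 90402
= 2.0741 MPa

2.0741 MPa


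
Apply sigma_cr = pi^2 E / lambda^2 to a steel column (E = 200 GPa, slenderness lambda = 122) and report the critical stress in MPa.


sigma_cr = pi^2 * E / lambda^2
= 9.8696 * 200000.0 / 122^2
= 9.8696 * 200000.0 / 14884
= 132.6203 MPa

132.6203 MPa


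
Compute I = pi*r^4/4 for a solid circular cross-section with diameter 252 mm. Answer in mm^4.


r = d / 2 = 252 / 2 = 126.0 mm
I = pi * r^4 / 4 = pi * 126.0^4 / 4
= 197957546.2 mm^4

197957546.2 mm^4


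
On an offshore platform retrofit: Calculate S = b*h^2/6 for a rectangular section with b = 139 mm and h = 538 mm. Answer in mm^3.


S = b * h^2 / 6
= 139 * 538^2 / 6
= 139 * 289444 / 6
= 6705452.67 mm^3

6705452.67 mm^3


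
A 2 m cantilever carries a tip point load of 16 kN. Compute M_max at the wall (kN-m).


For a cantilever with a point load at the free end:
M_max = P * L = 16 * 2 = 32 kN-m

32 kN-m


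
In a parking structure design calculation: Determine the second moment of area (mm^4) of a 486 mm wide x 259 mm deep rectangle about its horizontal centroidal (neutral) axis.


I = b * h^3 / 12
= 486 * 259^3 / 12
= 486 * 17373979 / 12
= 703646149.5 mm^4

703646149.5 mm^4


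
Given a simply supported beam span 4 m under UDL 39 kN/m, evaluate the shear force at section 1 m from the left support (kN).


R_A = w * L / 2 = 39 * 4 / 2 = 78.0 kN
V(x) = R_A - w * x = 78.0 - 39 * 1
= 39.0 kN

39.0 kN


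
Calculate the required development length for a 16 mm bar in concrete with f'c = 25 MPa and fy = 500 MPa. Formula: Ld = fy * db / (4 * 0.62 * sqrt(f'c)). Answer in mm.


Ld = (fy * db) / (4 * 0.62 * sqrt(f'c))
= (500 * 16) / (4 * 0.62 * sqrt(25))
= 8000 / 12.4
= 645.16 mm

645.16 mm


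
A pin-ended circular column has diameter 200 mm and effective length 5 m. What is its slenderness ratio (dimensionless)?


Radius of gyration r = d / 4 = 200 / 4 = 50.0 mm
L_eff = 5000.0 mm
Slenderness ratio = L / r = 5000.0 / 50.0 = 100.0 (dimensionless)

100.0 (dimensionless)


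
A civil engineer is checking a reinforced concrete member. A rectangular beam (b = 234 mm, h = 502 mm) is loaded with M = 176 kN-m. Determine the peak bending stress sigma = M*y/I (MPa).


I = b * h^3 / 12 = 234 * 502^3 / 12 = 2466867156.0 mm^4
y = h / 2 = 502 / 2 = 251.0 mm
M = 176 kN-m = 176000000.0 N-mm
sigma = M * y / I = 176000000.0 * 251.0 / 2466867156.0
= 17.91 MPa

17.91 MPa


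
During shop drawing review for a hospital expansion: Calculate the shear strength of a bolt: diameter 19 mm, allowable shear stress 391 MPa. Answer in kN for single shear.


A = pi * d^2 / 4 = pi * 19^2 / 4 = 283.5287 mm^2
V = f_v * A / 1000 = 391 * 283.5287 / 1000
= 110.8597 kN

110.8597 kN


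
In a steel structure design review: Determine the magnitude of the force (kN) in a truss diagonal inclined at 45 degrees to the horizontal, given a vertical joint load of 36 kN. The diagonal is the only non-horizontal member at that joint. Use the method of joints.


At the joint, only the diagonal has a vertical component, so vertical equilibrium gives:
F * sin(45) = 36
F = 36 / sin(45)
= 36 / 0.707107
= 50.91 kN

50.91 kN


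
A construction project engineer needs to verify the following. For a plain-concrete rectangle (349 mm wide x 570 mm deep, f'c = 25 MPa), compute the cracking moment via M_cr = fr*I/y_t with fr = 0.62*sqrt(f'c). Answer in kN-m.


fr = 0.62 * sqrt(25) = 0.62 * 5.0 = 3.1 MPa
I = 349 * 570^3 / 12 = 5386029750.0 mm^4
y_t = 285.0 mm
M_cr = fr * I / y_t = 3.1 * 5386029750.0 / 285.0 N-mm
= 58.5849 kN-m

58.5849 kN-m


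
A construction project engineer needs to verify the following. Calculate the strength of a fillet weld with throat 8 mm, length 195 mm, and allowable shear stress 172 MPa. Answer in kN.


Strength = throat * length * allowable stress
= 8 * 195 * 172 N
= 268320 N
= 268.32 kN

268.32 kN


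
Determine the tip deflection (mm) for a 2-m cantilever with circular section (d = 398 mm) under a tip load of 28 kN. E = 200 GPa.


I = pi * d^4 / 64 = pi * 398^4 / 64 = 1231692188.23 mm^4
L = 2000.0 mm, P = 28000.0 N, E = 200000.0 MPa
delta = P * L^3 / (3 * E * I)
= 28000.0 * 2000.0^3 / (3 * 200000.0 * 1231692188.23)
= 0.3031 mm

0.3031 mm


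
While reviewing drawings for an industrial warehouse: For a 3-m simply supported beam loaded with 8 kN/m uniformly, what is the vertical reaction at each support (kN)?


Total load = w * L = 8 * 3 = 24 kN
By symmetry, each reaction R = total / 2 = 24 / 2 = 12.0 kN

12.0 kN


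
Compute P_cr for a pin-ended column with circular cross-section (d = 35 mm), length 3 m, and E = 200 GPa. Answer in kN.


I = pi * d^4 / 64 = 73661.76 mm^4
L = 3000.0 mm
P_cr = pi^2 * E * I / L^2
= 9.8696 * 200000.0 * 73661.76 / 3000.0^2
= 16155.83 N = 16.1558 kN

16.1558 kN


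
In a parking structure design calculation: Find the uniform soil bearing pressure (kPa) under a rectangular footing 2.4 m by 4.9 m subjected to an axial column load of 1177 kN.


A = 2.4 * 4.9 = 11.76 m^2
q = P / A = 1177 / 11.76
= 100.085 kPa

100.085 kPa


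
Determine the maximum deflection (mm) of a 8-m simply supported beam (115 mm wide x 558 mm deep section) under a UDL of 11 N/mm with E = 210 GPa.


I = 115 * 558^3 / 12 = 1665018990.0 mm^4
L = 8000.0 mm, w = 11 N/mm, E = 210000.0 MPa
delta = 5 * w * L^4 / (384 * E * I)
= 5 * 11 * 8000.0^4 / (384 * 210000.0 * 1665018990.0)
= 1.6778 mm

1.6778 mm


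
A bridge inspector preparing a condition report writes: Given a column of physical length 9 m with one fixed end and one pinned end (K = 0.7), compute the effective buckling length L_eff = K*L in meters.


L_eff = K * L
= 0.7 * 9
= 6.3 m

6.3 m


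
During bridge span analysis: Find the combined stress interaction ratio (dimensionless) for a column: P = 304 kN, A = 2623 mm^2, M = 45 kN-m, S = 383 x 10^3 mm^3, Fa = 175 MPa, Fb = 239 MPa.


f_a = P / A = 304000.0 / 2623 = 115.8978 MPa
f_b = M / S = 45000000.0 / 383000.0 = 117.4935 MPa
Ratio = f_a / Fa + f_b / Fb
= 115.8978 / 175 + 117.4935 / 239
= 1.1539 (dimensionless)

1.1539 (dimensionless)


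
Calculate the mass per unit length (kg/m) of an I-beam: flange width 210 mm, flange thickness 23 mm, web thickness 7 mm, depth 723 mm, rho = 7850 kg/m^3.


A_flanges = 2 * 210 * 23 = 9660 mm^2
A_web = (723 - 2 * 23) * 7 = 4739 mm^2
A_total = 9660 + 4739 = 14399 mm^2 = 0.014399 m^2
Weight = rho * A = 7850 * 0.014399 = 113.0322 kg/m

113.0322 kg/m


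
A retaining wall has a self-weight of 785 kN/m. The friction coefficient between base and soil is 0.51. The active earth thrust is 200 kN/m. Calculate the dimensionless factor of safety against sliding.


Resisting force = mu * W = 0.51 * 785 = 400.35 kN/m
FOS = Resisting / Driving = 400.35 / 200
= 2.0017 (dimensionless)

2.0017 (dimensionless)


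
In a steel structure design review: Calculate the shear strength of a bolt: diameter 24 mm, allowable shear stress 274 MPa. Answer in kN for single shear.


A = pi * d^2 / 4 = pi * 24^2 / 4 = 452.3893 mm^2
V = f_v * A / 1000 = 274 * 452.3893 / 1000
= 123.9547 kN

123.9547 kN


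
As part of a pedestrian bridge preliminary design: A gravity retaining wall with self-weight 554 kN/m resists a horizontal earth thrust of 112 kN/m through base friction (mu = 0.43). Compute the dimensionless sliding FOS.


Resisting force = mu * W = 0.43 * 554 = 238.22 kN/m
FOS = Resisting / Driving = 238.22 / 112
= 2.127 (dimensionless)

2.127 (dimensionless)


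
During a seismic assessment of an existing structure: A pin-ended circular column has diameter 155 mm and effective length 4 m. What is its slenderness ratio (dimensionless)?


Radius of gyration r = d / 4 = 155 / 4 = 38.75 mm
L_eff = 4000.0 mm
Slenderness ratio = L / r = 4000.0 / 38.75 = 103.23 (dimensionless)

103.23 (dimensionless)


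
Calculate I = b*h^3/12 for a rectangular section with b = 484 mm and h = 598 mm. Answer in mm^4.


I = b * h^3 / 12
= 484 * 598^3 / 12
= 484 * 213847192 / 12
= 8625170077.33 mm^4

8625170077.33 mm^4


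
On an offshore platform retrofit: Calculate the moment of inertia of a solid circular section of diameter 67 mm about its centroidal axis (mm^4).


r = d / 2 = 67 / 2 = 33.5 mm
I = pi * r^4 / 4 = pi * 33.5^4 / 4
= 989165.84 mm^4

989165.84 mm^4


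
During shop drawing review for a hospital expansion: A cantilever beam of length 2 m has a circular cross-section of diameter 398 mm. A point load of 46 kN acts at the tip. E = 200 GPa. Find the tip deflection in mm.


I = pi * d^4 / 64 = pi * 398^4 / 64 = 1231692188.23 mm^4
L = 2000.0 mm, P = 46000.0 N, E = 200000.0 MPa
delta = P * L^3 / (3 * E * I)
= 46000.0 * 2000.0^3 / (3 * 200000.0 * 1231692188.23)
= 0.498 mm

0.498 mm


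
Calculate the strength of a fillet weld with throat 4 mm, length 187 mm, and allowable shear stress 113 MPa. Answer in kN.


Strength = throat * length * allowable stress
= 4 * 187 * 113 N
= 84524 N
= 84.52 kN

84.52 kN


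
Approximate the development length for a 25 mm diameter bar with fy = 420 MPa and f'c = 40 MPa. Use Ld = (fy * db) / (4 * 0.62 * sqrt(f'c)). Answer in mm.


Ld = (fy * db) / (4 * 0.62 * sqrt(f'c))
= (420 * 25) / (4 * 0.62 * sqrt(40))
= 10500 / 15.6849
= 669.43 mm

669.43 mm


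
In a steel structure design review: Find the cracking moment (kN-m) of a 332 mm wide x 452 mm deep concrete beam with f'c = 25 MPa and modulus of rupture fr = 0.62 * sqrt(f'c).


fr = 0.62 * sqrt(25) = 0.62 * 5.0 = 3.1 MPa
I = 332 * 452^3 / 12 = 2554889621.33 mm^4
y_t = 226.0 mm
M_cr = fr * I / y_t = 3.1 * 2554889621.33 / 226.0 N-mm
= 35.0449 kN-m

35.0449 kN-m


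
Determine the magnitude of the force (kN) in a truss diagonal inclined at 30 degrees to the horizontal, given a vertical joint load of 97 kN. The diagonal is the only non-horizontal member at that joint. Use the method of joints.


At the joint, only the diagonal has a vertical component, so vertical equilibrium gives:
F * sin(30) = 97
F = 97 / sin(30)
= 97 / 0.5
= 194.0 kN

194.0 kN


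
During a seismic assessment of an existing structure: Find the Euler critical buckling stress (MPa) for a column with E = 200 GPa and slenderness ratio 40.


sigma_cr = pi^2 * E / lambda^2
= 9.8696 * 200000.0 / 40^2
= 9.8696 * 200000.0 / 1600
= 1233.7006 MPa

1233.7006 MPa


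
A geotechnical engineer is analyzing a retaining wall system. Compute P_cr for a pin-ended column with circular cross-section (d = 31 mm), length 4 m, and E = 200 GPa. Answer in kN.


I = pi * d^4 / 64 = 45333.23 mm^4
L = 4000.0 mm
P_cr = pi^2 * E * I / L^2
= 9.8696 * 200000.0 * 45333.23 / 4000.0^2
= 5592.76 N = 5.5928 kN

5.5928 kN


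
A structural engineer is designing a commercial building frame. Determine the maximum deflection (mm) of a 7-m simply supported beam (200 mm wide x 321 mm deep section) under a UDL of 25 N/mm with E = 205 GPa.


I = 200 * 321^3 / 12 = 551269350.0 mm^4
L = 7000.0 mm, w = 25 N/mm, E = 205000.0 MPa
delta = 5 * w * L^4 / (384 * E * I)
= 5 * 25 * 7000.0^4 / (384 * 205000.0 * 551269350.0)
= 6.916 mm

6.916 mm


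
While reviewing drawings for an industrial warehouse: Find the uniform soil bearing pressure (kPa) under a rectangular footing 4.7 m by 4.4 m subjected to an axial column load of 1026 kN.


A = 4.7 * 4.4 = 20.68 m^2
q = P / A = 1026 / 20.68
= 49.6132 kPa

49.6132 kPa


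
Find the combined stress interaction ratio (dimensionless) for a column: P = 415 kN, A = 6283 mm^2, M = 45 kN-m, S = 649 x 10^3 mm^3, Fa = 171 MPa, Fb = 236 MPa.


f_a = P / A = 415000.0 / 6283 = 66.0512 MPa
f_b = M / S = 45000000.0 / 649000.0 = 69.3374 MPa
Ratio = f_a / Fa + f_b / Fb
= 66.0512 / 171 + 69.3374 / 236
= 0.6801 (dimensionless)

0.6801 (dimensionless)


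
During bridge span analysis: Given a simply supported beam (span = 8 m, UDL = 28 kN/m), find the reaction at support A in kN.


Total load = w * L = 28 * 8 = 224 kN
By symmetry, each reaction R = total / 2 = 224 / 2 = 112.0 kN

112.0 kN


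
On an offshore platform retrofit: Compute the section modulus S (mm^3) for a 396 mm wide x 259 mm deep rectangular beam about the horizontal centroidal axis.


S = b * h^2 / 6
= 396 * 259^2 / 6
= 396 * 67081 / 6
= 4427346.0 mm^3

4427346.0 mm^3


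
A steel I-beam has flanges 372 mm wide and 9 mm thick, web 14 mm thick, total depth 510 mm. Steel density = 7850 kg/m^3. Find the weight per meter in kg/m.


A_flanges = 2 * 372 * 9 = 6696 mm^2
A_web = (510 - 2 * 9) * 14 = 6888 mm^2
A_total = 6696 + 6888 = 13584 mm^2 = 0.013584 m^2
Weight = rho * A = 7850 * 0.013584 = 106.6344 kg/m

106.6344 kg/m


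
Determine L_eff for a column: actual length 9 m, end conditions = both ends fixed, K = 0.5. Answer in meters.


L_eff = K * L
= 0.5 * 9
= 4.5 m

4.5 m


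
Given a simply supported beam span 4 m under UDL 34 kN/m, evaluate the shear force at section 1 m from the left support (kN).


R_A = w * L / 2 = 34 * 4 / 2 = 68.0 kN
V(x) = R_A - w * x = 68.0 - 34 * 1
= 34.0 kN

34.0 kN


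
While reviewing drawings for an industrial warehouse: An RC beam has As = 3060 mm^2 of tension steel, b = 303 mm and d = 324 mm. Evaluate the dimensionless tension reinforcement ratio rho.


rho = As / (b * d)
= 3060 / (303 * 324)
= 3060 / 98172
= 0.03117 (dimensionless)

0.03117 (dimensionless)


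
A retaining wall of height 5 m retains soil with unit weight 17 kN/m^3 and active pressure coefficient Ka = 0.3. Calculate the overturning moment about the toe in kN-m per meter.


Pa = 0.5 * Ka * gamma * H^2
= 0.5 * 0.3 * 17 * 5^2
= 63.75 kN/m
Arm = H / 3 = 5 / 3 = 1.6667 m
Mo = Pa * arm = Pa * H / 3 = 63.75 * 5 / 3 = 106.25 kN-m/m

106.25 kN-m/m


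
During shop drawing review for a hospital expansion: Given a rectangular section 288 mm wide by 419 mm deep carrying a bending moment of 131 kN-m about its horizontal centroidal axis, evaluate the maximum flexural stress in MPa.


I = b * h^3 / 12 = 288 * 419^3 / 12 = 1765441416.0 mm^4
y = h / 2 = 419 / 2 = 209.5 mm
M = 131 kN-m = 131000000.0 N-mm
sigma = M * y / I = 131000000.0 * 209.5 / 1765441416.0
= 15.55 MPa

15.55 MPa


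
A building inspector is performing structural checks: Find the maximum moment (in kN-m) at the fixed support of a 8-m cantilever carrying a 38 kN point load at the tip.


For a cantilever with a point load at the free end:
M_max = P * L = 38 * 8 = 304 kN-m

304 kN-m


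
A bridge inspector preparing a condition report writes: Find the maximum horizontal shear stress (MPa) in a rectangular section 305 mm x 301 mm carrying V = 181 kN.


A = b * h = 305 * 301 = 91805 mm^2
V = 181 kN = 181000.0 N
tau_max = 1.5 * V / A = 1.5 * 181000.0 / 91805
= 2.9574 MPa

2.9574 MPa


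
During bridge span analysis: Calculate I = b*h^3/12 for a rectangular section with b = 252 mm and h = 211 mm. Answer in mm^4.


I = b * h^3 / 12
= 252 * 211^3 / 12
= 252 * 9393931 / 12
= 197272551.0 mm^4

197272551.0 mm^4


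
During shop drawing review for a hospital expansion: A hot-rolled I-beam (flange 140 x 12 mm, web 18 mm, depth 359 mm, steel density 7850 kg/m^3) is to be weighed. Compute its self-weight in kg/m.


A_flanges = 2 * 140 * 12 = 3360 mm^2
A_web = (359 - 2 * 12) * 18 = 6030 mm^2
A_total = 3360 + 6030 = 9390 mm^2 = 0.009390 m^2
Weight = rho * A = 7850 * 0.009390 = 73.7115 kg/m

73.7115 kg/m


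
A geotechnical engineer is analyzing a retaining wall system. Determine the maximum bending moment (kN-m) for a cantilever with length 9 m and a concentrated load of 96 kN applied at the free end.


For a cantilever with a point load at the free end:
M_max = P * L = 96 * 9 = 864 kN-m

864 kN-m


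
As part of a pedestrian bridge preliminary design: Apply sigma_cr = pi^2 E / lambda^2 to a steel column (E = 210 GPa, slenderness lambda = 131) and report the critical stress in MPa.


sigma_cr = pi^2 * E / lambda^2
= 9.8696 * 210000.0 / 131^2
= 9.8696 * 210000.0 / 17161
= 120.7748 MPa

120.7748 MPa


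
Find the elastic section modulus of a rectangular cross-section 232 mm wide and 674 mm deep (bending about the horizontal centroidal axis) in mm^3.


S = b * h^2 / 6
= 232 * 674^2 / 6
= 232 * 454276 / 6
= 17565338.67 mm^3

17565338.67 mm^3


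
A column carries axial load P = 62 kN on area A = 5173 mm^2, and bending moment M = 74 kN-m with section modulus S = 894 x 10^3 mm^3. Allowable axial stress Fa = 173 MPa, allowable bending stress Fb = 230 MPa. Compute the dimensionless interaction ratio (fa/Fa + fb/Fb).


f_a = P / A = 62000.0 / 5173 = 11.9853 MPa
f_b = M / S = 74000000.0 / 894000.0 = 82.774 MPa
Ratio = f_a / Fa + f_b / Fb
= 11.9853 / 173 + 82.774 / 230
= 0.4292 (dimensionless)

0.4292 (dimensionless)


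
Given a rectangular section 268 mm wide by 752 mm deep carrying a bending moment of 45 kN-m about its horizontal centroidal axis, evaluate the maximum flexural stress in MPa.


I = b * h^3 / 12 = 268 * 752^3 / 12 = 9497451178.67 mm^4
y = h / 2 = 752 / 2 = 376.0 mm
M = 45 kN-m = 45000000.0 N-mm
sigma = M * y / I = 45000000.0 * 376.0 / 9497451178.67
= 1.78 MPa

1.78 MPa


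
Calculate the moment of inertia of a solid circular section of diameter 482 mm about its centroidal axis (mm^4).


r = d / 2 = 482 / 2 = 241.0 mm
I = pi * r^4 / 4 = pi * 241.0^4 / 4
= 2649464175.81 mm^4

2649464175.81 mm^4


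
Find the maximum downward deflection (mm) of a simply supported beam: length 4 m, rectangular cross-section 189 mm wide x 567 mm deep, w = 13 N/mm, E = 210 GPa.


I = 189 * 567^3 / 12 = 2870977142.25 mm^4
L = 4000.0 mm, w = 13 N/mm, E = 210000.0 MPa
delta = 5 * w * L^4 / (384 * E * I)
= 5 * 13 * 4000.0^4 / (384 * 210000.0 * 2870977142.25)
= 0.0719 mm

0.0719 mm


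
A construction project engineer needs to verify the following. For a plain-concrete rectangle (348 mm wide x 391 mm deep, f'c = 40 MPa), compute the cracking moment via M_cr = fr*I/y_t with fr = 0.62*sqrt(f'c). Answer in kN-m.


fr = 0.62 * sqrt(40) = 0.62 * 6.3246 = 3.9212 MPa
I = 348 * 391^3 / 12 = 1733517659.0 mm^4
y_t = 195.5 mm
M_cr = fr * I / y_t = 3.9212 * 1733517659.0 / 195.5 N-mm
= 34.7699 kN-m

34.7699 kN-m


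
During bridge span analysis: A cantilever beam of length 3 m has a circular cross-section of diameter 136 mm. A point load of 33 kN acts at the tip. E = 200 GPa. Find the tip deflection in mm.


I = pi * d^4 / 64 = pi * 136^4 / 64 = 16792893.44 mm^4
L = 3000.0 mm, P = 33000.0 N, E = 200000.0 MPa
delta = P * L^3 / (3 * E * I)
= 33000.0 * 3000.0^3 / (3 * 200000.0 * 16792893.44)
= 88.4303 mm

88.4303 mm


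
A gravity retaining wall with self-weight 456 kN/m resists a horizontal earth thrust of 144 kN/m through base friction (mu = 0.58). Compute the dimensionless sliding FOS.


Resisting force = mu * W = 0.58 * 456 = 264.48 kN/m
FOS = Resisting / Driving = 264.48 / 144
= 1.8367 (dimensionless)

1.8367 (dimensionless)


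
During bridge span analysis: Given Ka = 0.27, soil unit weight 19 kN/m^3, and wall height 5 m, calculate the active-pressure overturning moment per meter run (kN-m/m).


Pa = 0.5 * Ka * gamma * H^2
= 0.5 * 0.27 * 19 * 5^2
= 64.125 kN/m
Arm = H / 3 = 5 / 3 = 1.6667 m
Mo = Pa * arm = Pa * H / 3 = 64.125 * 5 / 3 = 106.875 kN-m/m

106.875 kN-m/m


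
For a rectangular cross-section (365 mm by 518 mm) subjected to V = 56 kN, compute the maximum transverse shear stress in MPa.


A = b * h = 365 * 518 = 189070 mm^2
V = 56 kN = 56000.0 N
tau_max = 1.5 * V / A = 1.5 * 56000.0 / 189070
= 0.4443 MPa

0.4443 MPa


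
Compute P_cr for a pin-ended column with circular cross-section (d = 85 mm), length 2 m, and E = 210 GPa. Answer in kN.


I = pi * d^4 / 64 = 2562392.19 mm^4
L = 2000.0 mm
P_cr = pi^2 * E * I / L^2
= 9.8696 * 210000.0 * 2562392.19 / 2000.0^2
= 1327714.35 N = 1327.7144 kN

1327.7144 kN


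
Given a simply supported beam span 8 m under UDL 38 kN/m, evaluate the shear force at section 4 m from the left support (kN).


R_A = w * L / 2 = 38 * 8 / 2 = 152.0 kN
V(x) = R_A - w * x = 152.0 - 38 * 4
= 0.0 kN

0.0 kN


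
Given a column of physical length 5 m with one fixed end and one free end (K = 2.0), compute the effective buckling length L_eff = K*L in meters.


L_eff = K * L
= 2.0 * 5
= 10.0 m

10.0 m


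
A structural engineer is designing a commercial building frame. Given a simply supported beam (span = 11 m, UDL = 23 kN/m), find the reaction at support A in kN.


Total load = w * L = 23 * 11 = 253 kN
By symmetry, each reaction R = total / 2 = 253 / 2 = 126.5 kN

126.5 kN


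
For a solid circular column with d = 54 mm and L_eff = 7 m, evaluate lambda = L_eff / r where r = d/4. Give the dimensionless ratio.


Radius of gyration r = d / 4 = 54 / 4 = 13.5 mm
L_eff = 7000.0 mm
Slenderness ratio = L / r = 7000.0 / 13.5 = 518.52 (dimensionless)

518.52 (dimensionless)


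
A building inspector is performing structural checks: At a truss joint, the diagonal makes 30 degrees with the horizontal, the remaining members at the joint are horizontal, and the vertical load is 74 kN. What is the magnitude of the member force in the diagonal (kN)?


At the joint, only the diagonal has a vertical component, so vertical equilibrium gives:
F * sin(30) = 74
F = 74 / sin(30)
= 74 / 0.5
= 148.0 kN

148.0 kN


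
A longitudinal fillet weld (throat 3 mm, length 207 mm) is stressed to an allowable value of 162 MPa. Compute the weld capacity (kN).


Strength = throat * length * allowable stress
= 3 * 207 * 162 N
= 100602 N
= 100.6 kN

100.6 kN


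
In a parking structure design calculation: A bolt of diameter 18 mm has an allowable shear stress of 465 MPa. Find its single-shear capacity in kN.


A = pi * d^2 / 4 = pi * 18^2 / 4 = 254.469 mm^2
V = f_v * A / 1000 = 465 * 254.469 / 1000
= 118.3281 kN

118.3281 kN


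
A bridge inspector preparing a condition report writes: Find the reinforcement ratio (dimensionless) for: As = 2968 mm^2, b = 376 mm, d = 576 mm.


rho = As / (b * d)
= 2968 / (376 * 576)
= 2968 / 216576
= 0.013704 (dimensionless)

0.013704 (dimensionless)


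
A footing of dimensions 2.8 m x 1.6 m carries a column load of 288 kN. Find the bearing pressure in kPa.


A = 2.8 * 1.6 = 4.48 m^2
q = P / A = 288 / 4.48
= 64.2857 kPa

64.2857 kPa


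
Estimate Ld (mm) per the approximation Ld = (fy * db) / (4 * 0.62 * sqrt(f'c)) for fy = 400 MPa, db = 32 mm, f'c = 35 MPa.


Ld = (fy * db) / (4 * 0.62 * sqrt(f'c))
= (400 * 32) / (4 * 0.62 * sqrt(35))
= 12800 / 14.6719
= 872.42 mm

872.42 mm


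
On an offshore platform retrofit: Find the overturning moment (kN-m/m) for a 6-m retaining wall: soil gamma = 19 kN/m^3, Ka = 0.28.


Pa = 0.5 * Ka * gamma * H^2
= 0.5 * 0.28 * 19 * 6^2
= 95.76 kN/m
Arm = H / 3 = 6 / 3 = 2.0 m
Mo = Pa * arm = Pa * H / 3 = 95.76 * 6 / 3 = 191.52 kN-m/m

191.52 kN-m/m


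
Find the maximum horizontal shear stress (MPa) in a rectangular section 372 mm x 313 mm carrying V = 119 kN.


A = b * h = 372 * 313 = 116436 mm^2
V = 119 kN = 119000.0 N
tau_max = 1.5 * V / A = 1.5 * 119000.0 / 116436
= 1.533 MPa

1.533 MPa


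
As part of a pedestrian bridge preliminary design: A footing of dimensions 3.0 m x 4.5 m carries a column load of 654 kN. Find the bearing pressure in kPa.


A = 3.0 * 4.5 = 13.5 m^2
q = P / A = 654 / 13.5
= 48.4444 kPa

48.4444 kPa


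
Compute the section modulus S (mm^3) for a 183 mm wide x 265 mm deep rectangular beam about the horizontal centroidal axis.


S = b * h^2 / 6
= 183 * 265^2 / 6
= 183 * 70225 / 6
= 2141862.5 mm^3

2141862.5 mm^3


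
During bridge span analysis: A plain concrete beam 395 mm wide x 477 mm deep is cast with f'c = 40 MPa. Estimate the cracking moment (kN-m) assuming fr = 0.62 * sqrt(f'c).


fr = 0.62 * sqrt(40) = 0.62 * 6.3246 = 3.9212 MPa
I = 395 * 477^3 / 12 = 3572489711.25 mm^4
y_t = 238.5 mm
M_cr = fr * I / y_t = 3.9212 * 3572489711.25 / 238.5 N-mm
= 58.736 kN-m

58.736 kN-m


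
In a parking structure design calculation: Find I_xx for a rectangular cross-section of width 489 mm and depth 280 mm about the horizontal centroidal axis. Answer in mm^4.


I = b * h^3 / 12
= 489 * 280^3 / 12
= 489 * 21952000 / 12
= 894544000.0 mm^4

894544000.0 mm^4


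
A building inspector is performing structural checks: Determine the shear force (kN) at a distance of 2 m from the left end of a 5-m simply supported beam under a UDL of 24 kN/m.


R_A = w * L / 2 = 24 * 5 / 2 = 60.0 kN
V(x) = R_A - w * x = 60.0 - 24 * 2
= 12.0 kN

12.0 kN


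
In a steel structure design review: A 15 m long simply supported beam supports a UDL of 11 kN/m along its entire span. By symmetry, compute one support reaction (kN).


Total load = w * L = 11 * 15 = 165 kN
By symmetry, each reaction R = total / 2 = 165 / 2 = 82.5 kN

82.5 kN


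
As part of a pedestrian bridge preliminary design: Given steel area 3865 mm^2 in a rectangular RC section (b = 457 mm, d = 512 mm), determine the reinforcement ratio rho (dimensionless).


rho = As / (b * d)
= 3865 / (457 * 512)
= 3865 / 233984
= 0.016518 (dimensionless)

0.016518 (dimensionless)


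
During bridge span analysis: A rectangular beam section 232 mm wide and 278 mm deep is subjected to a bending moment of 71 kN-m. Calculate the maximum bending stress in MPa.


I = b * h^3 / 12 = 232 * 278^3 / 12 = 415375738.67 mm^4
y = h / 2 = 278 / 2 = 139.0 mm
M = 71 kN-m = 71000000.0 N-mm
sigma = M * y / I = 71000000.0 * 139.0 / 415375738.67
= 23.76 MPa

23.76 MPa


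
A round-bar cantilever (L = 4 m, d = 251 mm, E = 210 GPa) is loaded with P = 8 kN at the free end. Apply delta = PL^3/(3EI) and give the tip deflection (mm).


I = pi * d^4 / 64 = pi * 251^4 / 64 = 194834016.97 mm^4
L = 4000.0 mm, P = 8000.0 N, E = 210000.0 MPa
delta = P * L^3 / (3 * E * I)
= 8000.0 * 4000.0^3 / (3 * 210000.0 * 194834016.97)
= 4.1712 mm

4.1712 mm


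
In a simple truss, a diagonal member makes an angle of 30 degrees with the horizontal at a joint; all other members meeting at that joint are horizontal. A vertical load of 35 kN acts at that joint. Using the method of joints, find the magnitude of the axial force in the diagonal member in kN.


At the joint, only the diagonal has a vertical component, so vertical equilibrium gives:
F * sin(30) = 35
F = 35 / sin(30)
= 35 / 0.5
= 70.0 kN

70.0 kN


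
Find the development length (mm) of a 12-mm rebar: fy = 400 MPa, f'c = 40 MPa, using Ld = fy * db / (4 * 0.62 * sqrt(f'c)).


Ld = (fy * db) / (4 * 0.62 * sqrt(f'c))
= (400 * 12) / (4 * 0.62 * sqrt(40))
= 4800 / 15.6849
= 306.03 mm

306.03 mm


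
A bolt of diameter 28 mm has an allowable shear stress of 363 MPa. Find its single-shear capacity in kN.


A = pi * d^2 / 4 = pi * 28^2 / 4 = 615.7522 mm^2
V = f_v * A / 1000 = 363 * 615.7522 / 1000
= 223.518 kN

223.518 kN


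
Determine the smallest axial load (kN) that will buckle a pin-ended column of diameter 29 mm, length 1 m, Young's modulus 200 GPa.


I = pi * d^4 / 64 = 34718.57 mm^4
L = 1000.0 mm
P_cr = pi^2 * E * I / L^2
= 9.8696 * 200000.0 * 34718.57 / 1000.0^2
= 68531.72 N = 68.5317 kN

68.5317 kN


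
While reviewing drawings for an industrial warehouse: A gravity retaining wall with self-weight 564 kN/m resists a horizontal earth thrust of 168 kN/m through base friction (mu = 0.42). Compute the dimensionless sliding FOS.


Resisting force = mu * W = 0.42 * 564 = 236.88 kN/m
FOS = Resisting / Driving = 236.88 / 168
= 1.41 (dimensionless)

1.41 (dimensionless)


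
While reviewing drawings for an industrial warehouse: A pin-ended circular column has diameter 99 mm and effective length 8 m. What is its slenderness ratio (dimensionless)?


Radius of gyration r = d / 4 = 99 / 4 = 24.75 mm
L_eff = 8000.0 mm
Slenderness ratio = L / r = 8000.0 / 24.75 = 323.23 (dimensionless)

323.23 (dimensionless)


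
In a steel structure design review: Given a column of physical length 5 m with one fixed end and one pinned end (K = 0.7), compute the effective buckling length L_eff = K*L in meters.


L_eff = K * L
= 0.7 * 5
= 3.5 m

3.5 m


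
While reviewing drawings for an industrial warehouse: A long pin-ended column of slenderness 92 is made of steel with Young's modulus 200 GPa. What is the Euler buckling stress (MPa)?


sigma_cr = pi^2 * E / lambda^2
= 9.8696 * 200000.0 / 92^2
= 9.8696 * 200000.0 / 8464
= 233.2137 MPa

233.2137 MPa


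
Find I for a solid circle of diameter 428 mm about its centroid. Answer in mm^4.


r = d / 2 = 428 / 2 = 214.0 mm
I = pi * r^4 / 4 = pi * 214.0^4 / 4
= 1647194846.15 mm^4

1647194846.15 mm^4


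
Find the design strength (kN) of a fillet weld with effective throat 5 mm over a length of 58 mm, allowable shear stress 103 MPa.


Strength = throat * length * allowable stress
= 5 * 58 * 103 N
= 29870 N
= 29.87 kN

29.87 kN


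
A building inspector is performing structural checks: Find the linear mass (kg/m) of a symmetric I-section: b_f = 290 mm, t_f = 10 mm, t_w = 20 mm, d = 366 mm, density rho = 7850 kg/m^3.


A_flanges = 2 * 290 * 10 = 5800 mm^2
A_web = (366 - 2 * 10) * 20 = 6920 mm^2
A_total = 5800 + 6920 = 12720 mm^2 = 0.012720 m^2
Weight = rho * A = 7850 * 0.012720 = 99.852 kg/m

99.852 kg/m


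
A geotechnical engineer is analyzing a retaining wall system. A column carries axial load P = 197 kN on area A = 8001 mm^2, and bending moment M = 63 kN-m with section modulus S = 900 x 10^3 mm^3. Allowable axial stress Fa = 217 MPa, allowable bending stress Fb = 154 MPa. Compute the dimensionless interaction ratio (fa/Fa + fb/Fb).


f_a = P / A = 197000.0 / 8001 = 24.6219 MPa
f_b = M / S = 63000000.0 / 900000.0 = 70.0 MPa
Ratio = f_a / Fa + f_b / Fb
= 24.6219 / 217 + 70.0 / 154
= 0.568 (dimensionless)

0.568 (dimensionless)


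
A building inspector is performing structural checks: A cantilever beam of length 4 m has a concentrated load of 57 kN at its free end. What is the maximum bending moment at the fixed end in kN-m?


For a cantilever with a point load at the free end:
M_max = P * L = 57 * 4 = 228 kN-m

228 kN-m


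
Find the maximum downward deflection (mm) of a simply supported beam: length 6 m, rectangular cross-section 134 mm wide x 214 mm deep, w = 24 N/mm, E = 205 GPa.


I = 134 * 214^3 / 12 = 109437174.67 mm^4
L = 6000.0 mm, w = 24 N/mm, E = 205000.0 MPa
delta = 5 * w * L^4 / (384 * E * I)
= 5 * 24 * 6000.0^4 / (384 * 205000.0 * 109437174.67)
= 18.0525 mm

18.0525 mm


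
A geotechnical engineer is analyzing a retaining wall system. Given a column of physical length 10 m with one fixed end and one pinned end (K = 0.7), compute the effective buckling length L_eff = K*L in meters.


L_eff = K * L
= 0.7 * 10
= 7.0 m

7.0 m


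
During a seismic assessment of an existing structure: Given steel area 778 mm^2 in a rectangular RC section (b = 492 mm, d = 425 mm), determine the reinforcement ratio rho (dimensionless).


rho = As / (b * d)
= 778 / (492 * 425)
= 778 / 209100
= 0.003721 (dimensionless)

0.003721 (dimensionless)


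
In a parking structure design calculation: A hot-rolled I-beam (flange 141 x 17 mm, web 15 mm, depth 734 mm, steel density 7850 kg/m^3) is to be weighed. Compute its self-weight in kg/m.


A_flanges = 2 * 141 * 17 = 4794 mm^2
A_web = (734 - 2 * 17) * 15 = 10500 mm^2
A_total = 4794 + 10500 = 15294 mm^2 = 0.015294 m^2
Weight = rho * A = 7850 * 0.015294 = 120.0579 kg/m

120.0579 kg/m


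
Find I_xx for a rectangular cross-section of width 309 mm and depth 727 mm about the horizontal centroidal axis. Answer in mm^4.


I = b * h^3 / 12
= 309 * 727^3 / 12
= 309 * 384240583 / 12
= 9894195012.25 mm^4

9894195012.25 mm^4


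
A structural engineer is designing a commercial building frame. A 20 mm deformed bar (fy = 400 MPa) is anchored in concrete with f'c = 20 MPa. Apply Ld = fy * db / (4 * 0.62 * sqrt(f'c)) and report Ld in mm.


Ld = (fy * db) / (4 * 0.62 * sqrt(f'c))
= (400 * 20) / (4 * 0.62 * sqrt(20))
= 8000 / 11.0909
= 721.31 mm

721.31 mm


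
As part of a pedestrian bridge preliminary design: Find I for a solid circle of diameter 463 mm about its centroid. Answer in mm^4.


r = d / 2 = 463 / 2 = 231.5 mm
I = pi * r^4 / 4 = pi * 231.5^4 / 4
= 2255765045.89 mm^4

2255765045.89 mm^4


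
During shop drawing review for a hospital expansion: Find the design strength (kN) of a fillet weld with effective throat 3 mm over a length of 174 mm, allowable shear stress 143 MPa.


Strength = throat * length * allowable stress
= 3 * 174 * 143 N
= 74646 N
= 74.65 kN

74.65 kN


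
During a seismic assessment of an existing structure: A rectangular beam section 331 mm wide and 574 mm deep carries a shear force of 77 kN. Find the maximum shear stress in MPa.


A = b * h = 331 * 574 = 189994 mm^2
V = 77 kN = 77000.0 N
tau_max = 1.5 * V / A = 1.5 * 77000.0 / 189994
= 0.6079 MPa

0.6079 MPa


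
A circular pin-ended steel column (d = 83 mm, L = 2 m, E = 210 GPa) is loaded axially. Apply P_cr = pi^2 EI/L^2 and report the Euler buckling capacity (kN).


I = pi * d^4 / 64 = 2329604.88 mm^4
L = 2000.0 mm
P_cr = pi^2 * E * I / L^2
= 9.8696 * 210000.0 * 2329604.88 / 2000.0^2
= 1207094.63 N = 1207.0946 kN

1207.0946 kN


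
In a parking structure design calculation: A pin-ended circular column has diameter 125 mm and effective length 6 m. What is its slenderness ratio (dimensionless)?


Radius of gyration r = d / 4 = 125 / 4 = 31.25 mm
L_eff = 6000.0 mm
Slenderness ratio = L / r = 6000.0 / 31.25 = 192.0 (dimensionless)

192.0 (dimensionless)


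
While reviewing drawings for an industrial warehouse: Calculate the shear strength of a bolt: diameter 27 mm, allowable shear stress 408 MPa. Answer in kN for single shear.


A = pi * d^2 / 4 = pi * 27^2 / 4 = 572.5553 mm^2
V = f_v * A / 1000 = 408 * 572.5553 / 1000
= 233.6025 kN

233.6025 kN


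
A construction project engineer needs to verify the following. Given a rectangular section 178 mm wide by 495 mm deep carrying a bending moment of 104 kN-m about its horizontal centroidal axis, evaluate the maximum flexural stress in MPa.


I = b * h^3 / 12 = 178 * 495^3 / 12 = 1799096062.5 mm^4
y = h / 2 = 495 / 2 = 247.5 mm
M = 104 kN-m = 104000000.0 N-mm
sigma = M * y / I = 104000000.0 * 247.5 / 1799096062.5
= 14.31 MPa

14.31 MPa


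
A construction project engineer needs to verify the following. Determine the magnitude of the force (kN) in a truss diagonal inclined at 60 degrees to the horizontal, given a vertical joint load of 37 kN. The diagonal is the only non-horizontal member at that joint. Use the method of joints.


At the joint, only the diagonal has a vertical component, so vertical equilibrium gives:
F * sin(60) = 37
F = 37 / sin(60)
= 37 / 0.866025
= 42.72 kN

42.72 kN


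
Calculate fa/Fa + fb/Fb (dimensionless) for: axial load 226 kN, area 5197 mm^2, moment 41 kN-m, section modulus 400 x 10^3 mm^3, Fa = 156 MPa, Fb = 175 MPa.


f_a = P / A = 226000.0 / 5197 = 43.4866 MPa
f_b = M / S = 41000000.0 / 400000.0 = 102.5 MPa
Ratio = f_a / Fa + f_b / Fb
= 43.4866 / 156 + 102.5 / 175
= 0.8645 (dimensionless)

0.8645 (dimensionless)


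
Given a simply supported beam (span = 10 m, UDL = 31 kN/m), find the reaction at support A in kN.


Total load = w * L = 31 * 10 = 310 kN
By symmetry, each reaction R = total / 2 = 310 / 2 = 155.0 kN

155.0 kN


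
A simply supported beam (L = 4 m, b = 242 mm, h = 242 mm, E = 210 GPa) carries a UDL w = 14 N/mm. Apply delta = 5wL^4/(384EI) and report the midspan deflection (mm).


I = 242 * 242^3 / 12 = 285811841.33 mm^4
L = 4000.0 mm, w = 14 N/mm, E = 210000.0 MPa
delta = 5 * w * L^4 / (384 * E * I)
= 5 * 14 * 4000.0^4 / (384 * 210000.0 * 285811841.33)
= 0.7775 mm

0.7775 mm


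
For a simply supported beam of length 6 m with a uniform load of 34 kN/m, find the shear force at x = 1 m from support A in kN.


R_A = w * L / 2 = 34 * 6 / 2 = 102.0 kN
V(x) = R_A - w * x = 102.0 - 34 * 1
= 68.0 kN

68.0 kN


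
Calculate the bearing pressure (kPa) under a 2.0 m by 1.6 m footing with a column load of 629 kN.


A = 2.0 * 1.6 = 3.2 m^2
q = P / A = 629 / 3.2
= 196.5625 kPa

196.5625 kPa


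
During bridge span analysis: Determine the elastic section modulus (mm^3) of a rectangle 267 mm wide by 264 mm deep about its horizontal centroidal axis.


S = b * h^2 / 6
= 267 * 264^2 / 6
= 267 * 69696 / 6
= 3101472.0 mm^3

3101472.0 mm^3


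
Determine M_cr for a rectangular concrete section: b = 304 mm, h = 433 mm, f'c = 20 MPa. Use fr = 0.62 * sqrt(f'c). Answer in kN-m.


fr = 0.62 * sqrt(20) = 0.62 * 4.4721 = 2.7727 MPa
I = 304 * 433^3 / 12 = 2056629337.33 mm^4
y_t = 216.5 mm
M_cr = fr * I / y_t = 2.7727 * 2056629337.33 / 216.5 N-mm
= 26.3393 kN-m

26.3393 kN-m


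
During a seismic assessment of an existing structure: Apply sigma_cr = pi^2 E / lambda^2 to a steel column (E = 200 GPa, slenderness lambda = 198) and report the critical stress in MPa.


sigma_cr = pi^2 * E / lambda^2
= 9.8696 * 200000.0 / 198^2
= 9.8696 * 200000.0 / 39204
= 50.35 MPa

50.35 MPa


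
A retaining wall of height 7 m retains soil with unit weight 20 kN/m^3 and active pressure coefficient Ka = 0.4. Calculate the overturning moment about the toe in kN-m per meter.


Pa = 0.5 * Ka * gamma * H^2
= 0.5 * 0.4 * 20 * 7^2
= 196.0 kN/m
Arm = H / 3 = 7 / 3 = 2.3333 m
Mo = Pa * arm = Pa * H / 3 = 196.0 * 7 / 3 = 457.3333 kN-m/m

457.3333 kN-m/m


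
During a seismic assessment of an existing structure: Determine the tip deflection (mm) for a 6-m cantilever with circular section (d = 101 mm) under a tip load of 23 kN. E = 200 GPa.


I = pi * d^4 / 64 = pi * 101^4 / 64 = 5108052.99 mm^4
L = 6000.0 mm, P = 23000.0 N, E = 200000.0 MPa
delta = P * L^3 / (3 * E * I)
= 23000.0 * 6000.0^3 / (3 * 200000.0 * 5108052.99)
= 1620.9699 mm

1620.9699 mm


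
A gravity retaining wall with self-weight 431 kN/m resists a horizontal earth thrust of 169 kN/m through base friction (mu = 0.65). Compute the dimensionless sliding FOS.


Resisting force = mu * W = 0.65 * 431 = 280.15 kN/m
FOS = Resisting / Driving = 280.15 / 169
= 1.6577 (dimensionless)

1.6577 (dimensionless)


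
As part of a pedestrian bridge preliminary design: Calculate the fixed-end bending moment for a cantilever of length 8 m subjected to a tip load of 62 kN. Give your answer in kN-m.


For a cantilever with a point load at the free end:
M_max = P * L = 62 * 8 = 496 kN-m

496 kN-m


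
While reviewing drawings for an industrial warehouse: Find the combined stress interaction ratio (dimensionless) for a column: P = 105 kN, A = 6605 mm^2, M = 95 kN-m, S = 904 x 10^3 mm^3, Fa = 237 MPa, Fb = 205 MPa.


f_a = P / A = 105000.0 / 6605 = 15.897 MPa
f_b = M / S = 95000000.0 / 904000.0 = 105.0885 MPa
Ratio = f_a / Fa + f_b / Fb
= 15.897 / 237 + 105.0885 / 205
= 0.5797 (dimensionless)

0.5797 (dimensionless)


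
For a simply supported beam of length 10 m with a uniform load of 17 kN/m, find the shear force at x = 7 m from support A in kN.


R_A = w * L / 2 = 17 * 10 / 2 = 85.0 kN
V(x) = R_A - w * x = 85.0 - 17 * 7
= -34.0 kN

-34.0 kN


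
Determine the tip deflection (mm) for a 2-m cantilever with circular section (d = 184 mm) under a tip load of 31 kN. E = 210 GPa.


I = pi * d^4 / 64 = pi * 184^4 / 64 = 56265371.51 mm^4
L = 2000.0 mm, P = 31000.0 N, E = 210000.0 MPa
delta = P * L^3 / (3 * E * I)
= 31000.0 * 2000.0^3 / (3 * 210000.0 * 56265371.51)
= 6.9963 mm

6.9963 mm


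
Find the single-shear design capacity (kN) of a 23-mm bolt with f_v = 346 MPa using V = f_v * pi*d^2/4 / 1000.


A = pi * d^2 / 4 = pi * 23^2 / 4 = 415.4756 mm^2
V = f_v * A / 1000 = 346 * 415.4756 / 1000
= 143.7546 kN

143.7546 kN


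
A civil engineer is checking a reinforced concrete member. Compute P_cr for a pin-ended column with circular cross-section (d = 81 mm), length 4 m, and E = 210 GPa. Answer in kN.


I = pi * d^4 / 64 = 2113050.98 mm^4
L = 4000.0 mm
P_cr = pi^2 * E * I / L^2
= 9.8696 * 210000.0 * 2113050.98 / 4000.0^2
= 273721.58 N = 273.7216 kN

273.7216 kN
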